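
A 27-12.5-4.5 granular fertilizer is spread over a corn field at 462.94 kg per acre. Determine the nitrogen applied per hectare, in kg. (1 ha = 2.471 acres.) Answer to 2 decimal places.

nitrogen per acre = 462.94 × 27% = 124.994 kg.
Convert to per hectare: 124.994 × 2.471 = 308.8597 kg.

308.86 kg N per hectare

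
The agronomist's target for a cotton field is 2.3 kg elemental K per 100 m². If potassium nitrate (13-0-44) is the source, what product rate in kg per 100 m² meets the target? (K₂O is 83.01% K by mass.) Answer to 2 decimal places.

6.30 kg of product per hundred sq m

As K₂O: 2.3 / 0.8301 = 2.77075 kg per 100 m².
Product per 100 m² = 2.77075 / 44% = 6.29716 kg.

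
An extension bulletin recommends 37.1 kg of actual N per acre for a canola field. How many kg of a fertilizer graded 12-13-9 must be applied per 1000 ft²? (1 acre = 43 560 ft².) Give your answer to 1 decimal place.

Product per acre = 37.1 / 12% = 309.167 kg.
Convert to per 1000 ft²: 309.167 × 0.0229568 = 7.09749 kg.

7.1 kg of product per thousand sq ft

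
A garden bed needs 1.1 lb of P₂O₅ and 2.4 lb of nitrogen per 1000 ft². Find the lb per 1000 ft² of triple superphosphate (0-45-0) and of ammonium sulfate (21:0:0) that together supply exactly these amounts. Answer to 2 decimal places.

2.44 lb triple superphosphate, 11.43 lb ammonium sulfate

Per-1000 ft² balance (a = triple superphosphate, b = ammonium sulfate):
P₂O₅: 0.45·a + 0·b = 1.1
N: 0·a + 0.21·b = 2.4
Solving simultaneously: a = 2.44444, b = 11.4286.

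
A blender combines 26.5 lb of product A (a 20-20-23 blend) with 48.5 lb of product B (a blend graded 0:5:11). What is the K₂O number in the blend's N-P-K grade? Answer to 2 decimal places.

Total mass = 26.5 + 48.5 = 75 lb.
K₂O mass = 23%×26.5 + 11%×48.5 = 11.43 lb.
% K₂O = 11.43 / 75 = 15.24%.

15.24% K₂O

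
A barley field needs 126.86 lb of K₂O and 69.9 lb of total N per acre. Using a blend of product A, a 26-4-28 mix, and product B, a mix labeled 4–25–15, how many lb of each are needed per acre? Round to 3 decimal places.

Per-acre balance (a = product A, b = product B):
K₂O: 0.28·a + 0.15·b = 126.86
N: 0.26·a + 0.04·b = 69.9
Eliminate b: (row1) − 0.15/0.04·(row2) → -0.695·a = -135.265, so a = 194.6259.
Then b = (69.9 − 0.26·194.6259) / 0.04 = 482.4317.

194.626 lb product A, 482.432 lb product B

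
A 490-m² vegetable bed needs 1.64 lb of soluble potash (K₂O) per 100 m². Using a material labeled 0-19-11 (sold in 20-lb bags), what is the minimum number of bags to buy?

Product per 100 m² = 1.64 / 11% = 14.9091 lb.
Total product = 14.9091 × 490 / 100 = 73.0545 lb.
Bags = ⌈73.0545 / 20⌉ = 4.

4 bags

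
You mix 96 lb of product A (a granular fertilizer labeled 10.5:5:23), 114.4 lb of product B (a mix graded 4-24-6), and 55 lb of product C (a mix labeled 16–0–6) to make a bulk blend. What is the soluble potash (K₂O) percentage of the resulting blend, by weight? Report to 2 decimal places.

Total mass = 96 + 114.4 + 55 = 265.4 lb.
K₂O mass = 23%×96 + 6%×114.4 + 6%×55 = 32.244 lb.
% K₂O = 32.244 / 265.4 = 12.1492%.

12.15% K₂O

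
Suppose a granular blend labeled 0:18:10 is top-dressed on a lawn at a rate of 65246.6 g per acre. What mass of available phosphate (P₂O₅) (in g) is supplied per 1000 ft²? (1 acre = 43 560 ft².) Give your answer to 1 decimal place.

P₂O₅ per acre = 65246.6 × 18% = 11744.4 g.
Convert to per 1000 ft²: 11744.4 × 0.0229568 = 269.614 g.

269.6 g P₂O₅ per thousand sq ft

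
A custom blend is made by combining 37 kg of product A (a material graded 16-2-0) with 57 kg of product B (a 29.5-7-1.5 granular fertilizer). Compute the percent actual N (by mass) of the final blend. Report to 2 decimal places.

Total mass = 37 + 57 = 94 kg.
N mass = 16%×37 + 29.5%×57 = 22.735 kg.
% N = 22.735 / 94 = 24.1862%.

24.19% N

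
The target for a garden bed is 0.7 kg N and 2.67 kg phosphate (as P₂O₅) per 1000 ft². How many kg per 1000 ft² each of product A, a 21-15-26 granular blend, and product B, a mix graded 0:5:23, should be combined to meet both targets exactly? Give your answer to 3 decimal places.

3.333 kg product A, 43.400 kg product B

With a, b = kg per 1000 ft² of product A and product B:
N: 0.21·a + 0·b = 0.7
P₂O₅: 0.15·a + 0.05·b = 2.67
Eliminate a: (row1) − 0.21/0.15·(row2) → -0.07·b = -3.038, so b = 43.4.
Back-substitute: a = (0.7 − 0·43.4) / 0.21 = 3.33333.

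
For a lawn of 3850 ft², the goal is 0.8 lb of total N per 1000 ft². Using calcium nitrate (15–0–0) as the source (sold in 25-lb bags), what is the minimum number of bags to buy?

Product per 1000 ft² = 0.8 / 15% = 5.33333 lb.
Total product = 5.33333 × 3850 / 1000 = 20.5333 lb.
Bags = ⌈20.5333 / 25⌉ = 1.

1 bags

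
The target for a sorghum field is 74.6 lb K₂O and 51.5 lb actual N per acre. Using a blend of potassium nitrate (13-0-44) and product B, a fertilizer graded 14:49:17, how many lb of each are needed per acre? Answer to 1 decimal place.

Let a = lb of potassium nitrate, b = lb of product B (per acre).
K₂O: 0.44·a + 0.17·b = 74.6
N: 0.13·a + 0.14·b = 51.5
Solving simultaneously: a = 42.7595, b = 328.152.

42.8 lb potassium nitrate, 328.2 lb product B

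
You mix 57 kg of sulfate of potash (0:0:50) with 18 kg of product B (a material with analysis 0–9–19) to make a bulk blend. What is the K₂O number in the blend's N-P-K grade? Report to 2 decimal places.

Total mass = 57 + 18 = 75 kg.
K₂O mass = 50%×57 + 19%×18 = 31.92 kg.
% K₂O = 31.92 / 75 = 42.56%.

42.56% K₂O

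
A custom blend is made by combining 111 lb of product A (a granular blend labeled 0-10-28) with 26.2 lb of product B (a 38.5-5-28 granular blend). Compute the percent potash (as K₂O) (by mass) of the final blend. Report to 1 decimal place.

Total mass = 111 + 26.2 = 137.2 lb.
K₂O mass = 28%×111 + 28%×26.2 = 38.416 lb.
% K₂O = 38.416 / 137.2 = 28%.

28.0% K₂O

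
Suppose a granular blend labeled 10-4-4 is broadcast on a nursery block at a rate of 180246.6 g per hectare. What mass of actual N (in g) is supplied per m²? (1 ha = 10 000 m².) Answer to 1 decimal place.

1.8 g N per sq m

nitrogen per hectare = 180246.6 × 10% = 18024.7 g.
Convert to per m²: 18024.7 × 0.0001 = 1.80247 g.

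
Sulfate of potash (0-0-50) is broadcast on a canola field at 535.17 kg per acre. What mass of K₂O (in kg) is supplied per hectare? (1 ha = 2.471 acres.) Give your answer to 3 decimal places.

661.203 kg K₂O per hectare

K₂O per acre = 535.17 × 50% = 267.585 kg.
Convert to per hectare: 267.585 × 2.471 = 661.2025 kg.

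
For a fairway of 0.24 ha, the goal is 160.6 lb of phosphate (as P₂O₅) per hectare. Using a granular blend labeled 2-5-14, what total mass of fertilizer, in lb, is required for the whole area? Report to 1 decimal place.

770.9 lb

Product per hectare = 160.6 / 5% = 3212 lb.
Total product = 3212 × 0.24 = 770.88 lb.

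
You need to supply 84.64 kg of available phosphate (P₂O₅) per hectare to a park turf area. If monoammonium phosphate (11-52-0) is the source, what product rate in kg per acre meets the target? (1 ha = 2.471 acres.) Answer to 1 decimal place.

65.9 kg of product per acre

Product per hectare = 84.64 / 52% = 162.769 kg.
Convert to per acre: 162.769 × 0.404694 = 65.8718 kg.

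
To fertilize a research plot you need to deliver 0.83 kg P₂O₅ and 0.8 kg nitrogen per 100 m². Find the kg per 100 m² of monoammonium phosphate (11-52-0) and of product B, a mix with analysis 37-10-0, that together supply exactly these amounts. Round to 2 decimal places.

With a, b = kg per 100 m² of monoammonium phosphate and product B:
P₂O₅: 0.52·a + 0.1·b = 0.83
N: 0.11·a + 0.37·b = 0.8
From row1: a = (0.83 − 0.1·b) / 0.52.
Into row2: 0.11·(0.83 − 0.1·b)/0.52 + 0.37·b = 0.8 → b = 1.78997, a = 1.25193.

1.25 kg monoammonium phosphate, 1.79 kg product B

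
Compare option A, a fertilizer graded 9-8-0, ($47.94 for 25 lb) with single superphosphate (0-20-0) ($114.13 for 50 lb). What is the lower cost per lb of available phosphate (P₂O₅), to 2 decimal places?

option A: P₂O₅ per bag = 25 × 8% = 2 lb; cost = 47.94 / 2 = $23.9700/lb P₂O₅.
single superphosphate: P₂O₅ per bag = 50 × 20% = 10 lb; cost = 114.13 / 10 = $11.4130/lb P₂O₅.
single superphosphate is cheaper.

$11.41 per lb P₂O₅ (single superphosphate)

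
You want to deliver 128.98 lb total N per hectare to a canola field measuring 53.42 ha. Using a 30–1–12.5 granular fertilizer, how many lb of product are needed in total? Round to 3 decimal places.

Product per hectare = 128.98 / 30% = 429.933 lb.
Total product = 429.933 × 53.42 = 22967.0387 lb.

22967.039 lb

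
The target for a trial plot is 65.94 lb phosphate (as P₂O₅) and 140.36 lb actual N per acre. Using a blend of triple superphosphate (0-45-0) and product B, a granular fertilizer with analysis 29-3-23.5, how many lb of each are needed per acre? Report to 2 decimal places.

Let a = lb of triple superphosphate, b = lb of product B (per acre).
P₂O₅: 0.45·a + 0.03·b = 65.94
N: 0·a + 0.29·b = 140.36
Solving simultaneously: a = 114.267, b = 484.

114.27 lb triple superphosphate, 484.00 lb product B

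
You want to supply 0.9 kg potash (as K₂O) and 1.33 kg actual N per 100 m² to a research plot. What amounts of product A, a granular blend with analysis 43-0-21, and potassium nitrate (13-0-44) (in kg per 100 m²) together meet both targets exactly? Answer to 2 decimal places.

Per-100 m² balance (a = product A, b = potassium nitrate):
K₂O: 0.21·a + 0.44·b = 0.9
N: 0.43·a + 0.13·b = 1.33
From row1: a = (0.9 − 0.44·b) / 0.21.
Into row2: 0.43·(0.9 − 0.44·b)/0.21 + 0.13·b = 1.33 → b = 0.665225, a = 2.89191.

2.89 kg product A, 0.67 kg potassium nitrate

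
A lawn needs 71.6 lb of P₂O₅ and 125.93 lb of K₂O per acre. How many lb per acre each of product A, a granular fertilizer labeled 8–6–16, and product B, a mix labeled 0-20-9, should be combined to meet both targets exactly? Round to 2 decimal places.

Let a = lb of product A, b = lb of product B (per acre).
P₂O₅: 0.06·a + 0.2·b = 71.6
K₂O: 0.16·a + 0.09·b = 125.93
From row1: a = (71.6 − 0.2·b) / 0.06.
Into row2: 0.16·(71.6 − 0.2·b)/0.06 + 0.09·b = 125.93 → b = 146.624, a = 704.586.

704.59 lb product A, 146.62 lb product B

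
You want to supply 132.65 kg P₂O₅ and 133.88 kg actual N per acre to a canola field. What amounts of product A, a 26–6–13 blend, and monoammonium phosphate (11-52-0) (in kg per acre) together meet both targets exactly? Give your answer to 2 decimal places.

427.89 kg product A, 205.72 kg monoammonium phosphate

With a, b = kg per acre of product A and monoammonium phosphate:
P₂O₅: 0.06·a + 0.52·b = 132.65
N: 0.26·a + 0.11·b = 133.88
Eliminate a: (row1) − 0.06/0.26·(row2) → 0.494615·b = 101.755, so b = 205.7247.
Back-substitute: a = (132.65 − 0.52·205.7247) / 0.06 = 427.886.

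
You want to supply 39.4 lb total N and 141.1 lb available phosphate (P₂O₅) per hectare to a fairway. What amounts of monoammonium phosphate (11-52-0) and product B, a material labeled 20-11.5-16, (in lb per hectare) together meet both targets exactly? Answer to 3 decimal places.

Let a = lb of monoammonium phosphate, b = lb of product B (per hectare).
N: 0.11·a + 0.2·b = 39.4
P₂O₅: 0.52·a + 0.115·b = 141.1
From row1: a = (39.4 − 0.2·b) / 0.11.
Into row2: 0.52·(39.4 − 0.2·b)/0.11 + 0.115·b = 141.1 → b = 54.3733, a = 259.3213.

259.321 lb monoammonium phosphate, 54.373 lb product B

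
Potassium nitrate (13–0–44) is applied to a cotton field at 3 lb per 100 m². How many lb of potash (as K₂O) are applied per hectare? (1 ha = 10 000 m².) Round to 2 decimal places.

132.00 lb K₂O per hectare

K₂O per 100 m² = 3 × 44% = 1.32 lb.
Convert to per hectare: 1.32 × 100 = 132 lb.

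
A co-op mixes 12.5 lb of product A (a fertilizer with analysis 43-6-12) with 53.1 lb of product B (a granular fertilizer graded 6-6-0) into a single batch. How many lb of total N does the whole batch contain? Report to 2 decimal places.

8.56 lb N

N mass = 43%×12.5 + 6%×53.1 = 8.561 lb.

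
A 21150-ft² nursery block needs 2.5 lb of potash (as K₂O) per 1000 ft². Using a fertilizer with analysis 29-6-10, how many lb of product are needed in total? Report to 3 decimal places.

Product per 1000 ft² = 2.5 / 10% = 25 lb.
Total product = 25 × 21150 / 1000 = 528.75 lb.

528.750 lb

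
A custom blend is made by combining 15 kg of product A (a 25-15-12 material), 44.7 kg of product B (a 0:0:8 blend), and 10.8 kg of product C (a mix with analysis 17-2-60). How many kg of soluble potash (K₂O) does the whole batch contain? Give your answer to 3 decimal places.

11.856 kg K₂O

K₂O mass = 12%×15 + 8%×44.7 + 60%×10.8 = 11.856 kg.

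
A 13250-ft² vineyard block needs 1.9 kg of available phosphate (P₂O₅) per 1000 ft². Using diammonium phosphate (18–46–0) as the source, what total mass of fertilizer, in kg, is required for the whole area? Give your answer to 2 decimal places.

Product per 1000 ft² = 1.9 / 46% = 4.13043 kg.
Total product = 4.13043 × 13250 / 1000 = 54.7283 kg.

54.73 kg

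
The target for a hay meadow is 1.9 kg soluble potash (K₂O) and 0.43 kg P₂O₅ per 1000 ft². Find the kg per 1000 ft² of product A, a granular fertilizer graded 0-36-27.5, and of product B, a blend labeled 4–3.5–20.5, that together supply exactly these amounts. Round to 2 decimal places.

Per-1000 ft² balance (a = product A, b = product B):
K₂O: 0.275·a + 0.205·b = 1.9
P₂O₅: 0.36·a + 0.035·b = 0.43
Eliminate a: (row1) − 0.275/0.36·(row2) → 0.178264·b = 1.57153, so b = 8.81574.
Back-substitute: a = (1.9 − 0.205·8.81574) / 0.275 = 0.337359.

0.34 kg product A, 8.82 kg product B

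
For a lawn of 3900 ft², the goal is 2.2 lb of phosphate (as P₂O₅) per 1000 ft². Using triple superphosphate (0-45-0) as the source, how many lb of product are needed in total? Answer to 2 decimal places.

Product per 1000 ft² = 2.2 / 45% = 4.88889 lb.
Total product = 4.88889 × 3900 / 1000 = 19.0667 lb.

19.07 lb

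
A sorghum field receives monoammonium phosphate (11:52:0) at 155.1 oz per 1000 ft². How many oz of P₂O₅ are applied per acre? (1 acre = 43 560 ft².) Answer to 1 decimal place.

P₂O₅ per 1000 ft² = 155.1 × 52% = 80.652 oz.
Convert to per acre: 80.652 × 43.56 = 3513.201 oz.

3513.2 oz P₂O₅ per acre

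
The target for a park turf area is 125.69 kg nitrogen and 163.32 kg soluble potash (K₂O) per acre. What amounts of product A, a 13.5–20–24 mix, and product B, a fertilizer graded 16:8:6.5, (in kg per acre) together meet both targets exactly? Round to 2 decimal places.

606.29 kg product A, 274.01 kg product B

Let a = kg of product A, b = kg of product B (per acre).
N: 0.135·a + 0.16·b = 125.69
K₂O: 0.24·a + 0.065·b = 163.32
From row1: a = (125.69 − 0.16·b) / 0.135.
Into row2: 0.24·(125.69 − 0.16·b)/0.135 + 0.065·b = 163.32 → b = 274.005, a = 606.2903.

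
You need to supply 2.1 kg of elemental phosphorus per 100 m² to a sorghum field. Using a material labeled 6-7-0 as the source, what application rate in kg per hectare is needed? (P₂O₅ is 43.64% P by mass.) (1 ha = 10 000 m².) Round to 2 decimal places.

As P₂O₅: 2.1 / 0.4364 = 4.8121 kg per 100 m².
Product per 100 m² = 4.8121 / 7% = 68.7443 kg.
Convert to per hectare: 68.7443 × 100 = 6874.427 kg.

6874.43 kg of product per hectare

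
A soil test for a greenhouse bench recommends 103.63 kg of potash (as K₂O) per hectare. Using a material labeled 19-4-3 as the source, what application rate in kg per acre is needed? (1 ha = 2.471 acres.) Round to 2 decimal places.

1397.95 kg of product per acre

Product per hectare = 103.63 / 3% = 3454.33 kg.
Convert to per acre: 3454.33 × 0.404694 = 1397.9495 kg.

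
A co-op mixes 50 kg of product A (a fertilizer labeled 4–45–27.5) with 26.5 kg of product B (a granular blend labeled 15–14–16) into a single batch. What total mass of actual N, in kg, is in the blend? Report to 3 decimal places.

N mass = 4%×50 + 15%×26.5 = 5.975 kg.

5.975 kg N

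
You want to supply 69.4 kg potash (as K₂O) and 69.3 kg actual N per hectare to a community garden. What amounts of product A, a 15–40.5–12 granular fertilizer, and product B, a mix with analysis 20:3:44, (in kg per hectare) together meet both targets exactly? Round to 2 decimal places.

With a, b = kg per hectare of product A and product B:
K₂O: 0.12·a + 0.44·b = 69.4
N: 0.15·a + 0.2·b = 69.3
Solving simultaneously: a = 395.524, b = 49.8571.

395.52 kg product A, 49.86 kg product B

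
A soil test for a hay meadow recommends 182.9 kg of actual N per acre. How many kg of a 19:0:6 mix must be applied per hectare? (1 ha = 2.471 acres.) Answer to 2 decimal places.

Product per acre = 182.9 / 19% = 962.632 kg.
Convert to per hectare: 962.632 × 2.471 = 2378.663 kg.

2378.66 kg of product per hectare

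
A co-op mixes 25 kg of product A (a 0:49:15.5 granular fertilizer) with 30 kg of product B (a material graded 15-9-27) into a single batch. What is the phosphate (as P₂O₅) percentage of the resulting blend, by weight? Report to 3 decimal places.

Total mass = 25 + 30 = 55 kg.
P₂O₅ mass = 49%×25 + 9%×30 = 14.95 kg.
% P₂O₅ = 14.95 / 55 = 27.1818%.

27.182% P₂O₅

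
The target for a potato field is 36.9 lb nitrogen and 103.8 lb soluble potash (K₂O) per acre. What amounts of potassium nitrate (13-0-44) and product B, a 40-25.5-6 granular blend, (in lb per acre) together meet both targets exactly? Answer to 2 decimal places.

233.69 lb potassium nitrate, 16.30 lb product B

Per-acre balance (a = potassium nitrate, b = product B):
N: 0.13·a + 0.4·b = 36.9
K₂O: 0.44·a + 0.06·b = 103.8
Eliminate b: (row1) − 0.4/0.06·(row2) → -2.80333·a = -655.1, so a = 233.686.
Then b = (103.8 − 0.44·233.686) / 0.06 = 16.302.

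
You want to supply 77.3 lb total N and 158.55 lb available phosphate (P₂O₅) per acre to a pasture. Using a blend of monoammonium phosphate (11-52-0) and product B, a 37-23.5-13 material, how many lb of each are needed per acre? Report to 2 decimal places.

243.16 lb monoammonium phosphate, 136.63 lb product B

Per-acre balance (a = monoammonium phosphate, b = product B):
N: 0.11·a + 0.37·b = 77.3
P₂O₅: 0.52·a + 0.235·b = 158.55
Eliminate b: (row1) − 0.37/0.235·(row2) → -0.708723·a = -172.332, so a = 243.158.
Then b = (158.55 − 0.52·243.158) / 0.235 = 136.629.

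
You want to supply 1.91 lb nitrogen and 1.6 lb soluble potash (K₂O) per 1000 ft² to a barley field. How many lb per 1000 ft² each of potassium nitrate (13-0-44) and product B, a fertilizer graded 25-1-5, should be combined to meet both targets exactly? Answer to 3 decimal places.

2.942 lb potassium nitrate, 6.110 lb product B

Let a = lb of potassium nitrate, b = lb of product B (per 1000 ft²).
N: 0.13·a + 0.25·b = 1.91
K₂O: 0.44·a + 0.05·b = 1.6
From row1: a = (1.91 − 0.25·b) / 0.13.
Into row2: 0.44·(1.91 − 0.25·b)/0.13 + 0.05·b = 1.6 → b = 6.11014, a = 2.94203.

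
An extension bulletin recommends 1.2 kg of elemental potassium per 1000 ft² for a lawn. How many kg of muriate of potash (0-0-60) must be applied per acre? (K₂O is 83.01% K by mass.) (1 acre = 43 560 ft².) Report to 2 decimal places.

As K₂O: 1.2 / 0.8301 = 1.44561 kg per 1000 ft².
Product per 1000 ft² = 1.44561 / 60% = 2.40935 kg.
Convert to per acre: 2.40935 × 43.56 = 104.951 kg.

104.95 kg of product per acre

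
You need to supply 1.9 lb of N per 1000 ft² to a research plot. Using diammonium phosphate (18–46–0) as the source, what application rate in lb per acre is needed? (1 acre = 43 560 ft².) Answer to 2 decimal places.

Product per 1000 ft² = 1.9 / 18% = 10.5556 lb.
Convert to per acre: 10.5556 × 43.56 = 459.8 lb.

459.80 lb of product per acre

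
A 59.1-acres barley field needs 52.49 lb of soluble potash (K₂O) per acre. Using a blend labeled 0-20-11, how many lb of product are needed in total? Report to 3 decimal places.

28201.445 lb

Product per acre = 52.49 / 11% = 477.182 lb.
Total product = 477.182 × 59.1 = 28201.44545 lb.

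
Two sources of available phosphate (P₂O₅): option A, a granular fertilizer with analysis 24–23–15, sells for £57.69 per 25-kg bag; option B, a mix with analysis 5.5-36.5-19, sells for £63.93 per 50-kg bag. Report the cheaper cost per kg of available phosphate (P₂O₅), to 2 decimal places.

option A: P₂O₅ per bag = 25 × 23% = 5.75 kg; cost = 57.69 / 5.75 = £10.0330/kg P₂O₅.
option B: P₂O₅ per bag = 50 × 36.5% = 18.25 kg; cost = 63.93 / 18.25 = £3.5030/kg P₂O₅.
option B is cheaper.

£3.50 per kg P₂O₅ (option B)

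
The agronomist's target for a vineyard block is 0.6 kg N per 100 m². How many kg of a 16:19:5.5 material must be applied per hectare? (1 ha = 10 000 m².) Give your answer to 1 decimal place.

375.0 kg of product per hectare

Product per 100 m² = 0.6 / 16% = 3.75 kg.
Convert to per hectare: 3.75 × 100 = 375 kg.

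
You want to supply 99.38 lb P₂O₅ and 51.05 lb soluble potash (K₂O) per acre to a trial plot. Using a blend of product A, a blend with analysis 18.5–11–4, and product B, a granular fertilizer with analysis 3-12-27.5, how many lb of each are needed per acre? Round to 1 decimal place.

833.1 lb product A, 64.5 lb product B

Per-acre balance (a = product A, b = product B):
P₂O₅: 0.11·a + 0.12·b = 99.38
K₂O: 0.04·a + 0.275·b = 51.05
From row1: a = (99.38 − 0.12·b) / 0.11.
Into row2: 0.04·(99.38 − 0.12·b)/0.11 + 0.275·b = 51.05 → b = 64.4519, a = 833.143.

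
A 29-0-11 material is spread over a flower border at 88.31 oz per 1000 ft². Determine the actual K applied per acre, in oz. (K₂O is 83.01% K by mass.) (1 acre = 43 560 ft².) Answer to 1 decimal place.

K₂O per 1000 ft² = 88.31 × 11% = 9.7141 oz.
Elemental K = 9.7141 × 0.8301 = 8.06367 oz per 1000 ft².
Convert to per acre: 8.06367 × 43.56 = 351.254 oz.

351.3 oz K per acre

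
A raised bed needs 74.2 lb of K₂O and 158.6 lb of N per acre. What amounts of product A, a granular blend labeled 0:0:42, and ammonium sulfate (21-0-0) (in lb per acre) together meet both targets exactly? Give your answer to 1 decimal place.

176.7 lb product A, 755.2 lb ammonium sulfate

With a, b = lb per acre of product A and ammonium sulfate:
K₂O: 0.42·a + 0·b = 74.2
N: 0·a + 0.21·b = 158.6
Solving simultaneously: a = 176.667, b = 755.238.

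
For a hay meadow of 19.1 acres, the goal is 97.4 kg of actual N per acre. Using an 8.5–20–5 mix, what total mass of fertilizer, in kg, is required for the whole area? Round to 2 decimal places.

21886.35 kg

Product per acre = 97.4 / 8.5% = 1145.88 kg.
Total product = 1145.88 × 19.1 = 21886.353 kg.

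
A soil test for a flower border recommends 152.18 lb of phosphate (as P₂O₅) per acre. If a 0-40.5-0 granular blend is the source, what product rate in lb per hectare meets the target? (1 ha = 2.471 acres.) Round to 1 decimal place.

Product per acre = 152.18 / 40.5% = 375.753 lb.
Convert to per hectare: 375.753 × 2.471 = 928.486 lb.

928.5 lb of product per hectare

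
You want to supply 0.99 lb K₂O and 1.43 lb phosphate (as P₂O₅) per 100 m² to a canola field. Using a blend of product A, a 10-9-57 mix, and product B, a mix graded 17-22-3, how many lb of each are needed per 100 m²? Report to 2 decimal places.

1.43 lb product A, 5.92 lb product B

Per-100 m² balance (a = product A, b = product B):
K₂O: 0.57·a + 0.03·b = 0.99
P₂O₅: 0.09·a + 0.22·b = 1.43
Solving simultaneously: a = 1.42543, b = 5.91687.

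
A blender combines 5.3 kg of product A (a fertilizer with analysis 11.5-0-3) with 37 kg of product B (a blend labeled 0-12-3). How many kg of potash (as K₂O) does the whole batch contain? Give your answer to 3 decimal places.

1.269 kg K₂O

K₂O mass = 3%×5.3 + 3%×37 = 1.269 kg.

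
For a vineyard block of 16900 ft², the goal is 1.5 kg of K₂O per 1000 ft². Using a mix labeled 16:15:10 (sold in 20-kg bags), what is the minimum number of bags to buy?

Product per 1000 ft² = 1.5 / 10% = 15 kg.
Total product = 15 × 16900 / 1000 = 253.5 kg.
Bags = ⌈253.5 / 20⌉ = 13.

13 bags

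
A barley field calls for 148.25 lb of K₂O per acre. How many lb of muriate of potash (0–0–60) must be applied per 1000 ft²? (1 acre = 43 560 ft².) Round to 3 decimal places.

Product per acre = 148.25 / 60% = 247.083 lb.
Convert to per 1000 ft²: 247.083 × 0.0229568 = 5.67225 lb.

5.672 lb of product per thousand sq ft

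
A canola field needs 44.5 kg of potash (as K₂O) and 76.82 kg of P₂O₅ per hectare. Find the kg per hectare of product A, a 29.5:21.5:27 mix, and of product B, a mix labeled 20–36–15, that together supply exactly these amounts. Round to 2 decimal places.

69.24 kg product A, 172.04 kg product B

Let a = kg of product A, b = kg of product B (per hectare).
K₂O: 0.27·a + 0.15·b = 44.5
P₂O₅: 0.215·a + 0.36·b = 76.82
From row1: a = (44.5 − 0.15·b) / 0.27.
Into row2: 0.215·(44.5 − 0.15·b)/0.27 + 0.36·b = 76.82 → b = 172.038, a = 69.2379.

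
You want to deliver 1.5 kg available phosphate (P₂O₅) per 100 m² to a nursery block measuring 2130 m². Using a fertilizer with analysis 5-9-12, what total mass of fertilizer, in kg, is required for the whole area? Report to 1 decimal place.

Product per 100 m² = 1.5 / 9% = 16.6667 kg.
Total product = 16.6667 × 2130 / 100 = 355 kg.

355.0 kg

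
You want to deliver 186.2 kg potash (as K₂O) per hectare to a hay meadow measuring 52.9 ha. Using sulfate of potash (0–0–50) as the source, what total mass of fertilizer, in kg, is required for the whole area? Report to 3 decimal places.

19699.960 kg

Product per hectare = 186.2 / 50% = 372.4 kg.
Total product = 372.4 × 52.9 = 19699.96 kg.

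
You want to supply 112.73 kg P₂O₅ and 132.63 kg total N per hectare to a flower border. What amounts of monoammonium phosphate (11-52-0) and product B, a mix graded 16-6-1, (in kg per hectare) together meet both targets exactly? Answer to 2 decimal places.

131.58 kg monoammonium phosphate, 738.48 kg product B

Let a = kg of monoammonium phosphate, b = kg of product B (per hectare).
P₂O₅: 0.52·a + 0.06·b = 112.73
N: 0.11·a + 0.16·b = 132.63
From row1: a = (112.73 − 0.06·b) / 0.52.
Into row2: 0.11·(112.73 − 0.06·b)/0.52 + 0.16·b = 132.63 → b = 738.477, a = 131.5796.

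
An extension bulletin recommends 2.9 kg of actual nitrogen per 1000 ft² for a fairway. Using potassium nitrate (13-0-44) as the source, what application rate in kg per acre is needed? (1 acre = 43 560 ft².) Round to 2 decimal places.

971.72 kg of product per acre

Product per 1000 ft² = 2.9 / 13% = 22.3077 kg.
Convert to per acre: 22.3077 × 43.56 = 971.723 kg.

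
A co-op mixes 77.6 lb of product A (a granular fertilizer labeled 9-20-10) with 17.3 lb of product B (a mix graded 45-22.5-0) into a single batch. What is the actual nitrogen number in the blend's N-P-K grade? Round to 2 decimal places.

Total mass = 77.6 + 17.3 = 94.9 lb.
N mass = 9%×77.6 + 45%×17.3 = 14.769 lb.
% N = 14.769 / 94.9 = 15.5627%.

15.56% N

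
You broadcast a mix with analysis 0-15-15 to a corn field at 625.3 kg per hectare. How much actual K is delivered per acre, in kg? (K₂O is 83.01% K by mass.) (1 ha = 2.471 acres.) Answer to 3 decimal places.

31.509 kg K per acre

K₂O per hectare = 625.3 × 15% = 93.795 kg.
Elemental K = 93.795 × 0.8301 = 77.8592 kg per hectare.
Convert to per acre: 77.8592 × 0.404694 = 31.5092 kg.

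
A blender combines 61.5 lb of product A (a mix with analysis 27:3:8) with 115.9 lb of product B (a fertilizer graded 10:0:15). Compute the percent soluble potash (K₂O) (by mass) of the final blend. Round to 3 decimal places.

12.573% K₂O

Total mass = 61.5 + 115.9 = 177.4 lb.
K₂O mass = 8%×61.5 + 15%×115.9 = 22.305 lb.
% K₂O = 22.305 / 177.4 = 12.5733%.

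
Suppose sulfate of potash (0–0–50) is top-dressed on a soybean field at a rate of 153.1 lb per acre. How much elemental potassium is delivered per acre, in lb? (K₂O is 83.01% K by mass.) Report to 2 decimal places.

63.54 lb K per acre

K₂O per acre = 153.1 × 50% = 76.55 lb.
Elemental K = 76.55 × 0.8301 = 63.5442 lb per acre.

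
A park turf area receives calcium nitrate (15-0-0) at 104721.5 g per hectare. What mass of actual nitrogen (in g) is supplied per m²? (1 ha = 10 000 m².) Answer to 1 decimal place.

1.6 g N per sq m

nitrogen per hectare = 104721.5 × 15% = 15708.2 g.
Convert to per m²: 15708.2 × 0.0001 = 1.57082 g.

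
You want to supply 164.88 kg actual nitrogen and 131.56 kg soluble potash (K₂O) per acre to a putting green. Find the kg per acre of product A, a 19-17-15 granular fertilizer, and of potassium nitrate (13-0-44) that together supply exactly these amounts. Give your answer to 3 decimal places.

864.967 kg product A, 4.125 kg potassium nitrate

Per-acre balance (a = product A, b = potassium nitrate):
N: 0.19·a + 0.13·b = 164.88
K₂O: 0.15·a + 0.44·b = 131.56
From row1: a = (164.88 − 0.13·b) / 0.19.
Into row2: 0.15·(164.88 − 0.13·b)/0.19 + 0.44·b = 131.56 → b = 4.1248, a = 864.9672.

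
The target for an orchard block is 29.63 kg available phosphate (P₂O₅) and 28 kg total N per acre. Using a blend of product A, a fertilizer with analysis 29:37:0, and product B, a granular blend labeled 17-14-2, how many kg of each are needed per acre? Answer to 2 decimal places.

Per-acre balance (a = product A, b = product B):
P₂O₅: 0.37·a + 0.14·b = 29.63
N: 0.29·a + 0.17·b = 28
Eliminate b: (row1) − 0.14/0.17·(row2) → 0.131176·a = 6.57118, so a = 50.0942.
Then b = (28 − 0.29·50.0942) / 0.17 = 79.2511.

50.09 kg product A, 79.25 kg product B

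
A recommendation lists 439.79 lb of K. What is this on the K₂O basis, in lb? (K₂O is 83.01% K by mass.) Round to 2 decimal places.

K₂O = 439.79 / 0.8301 = 529.804 lb.

529.80 lb K₂O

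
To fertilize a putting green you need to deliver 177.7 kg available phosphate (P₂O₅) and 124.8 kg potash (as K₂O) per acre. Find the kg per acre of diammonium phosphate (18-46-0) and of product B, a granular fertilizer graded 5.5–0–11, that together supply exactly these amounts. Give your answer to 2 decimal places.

Per-acre balance (a = diammonium phosphate, b = product B):
P₂O₅: 0.46·a + 0·b = 177.7
K₂O: 0·a + 0.11·b = 124.8
Solving simultaneously: a = 386.304, b = 1134.545.

386.30 kg diammonium phosphate, 1134.55 kg product B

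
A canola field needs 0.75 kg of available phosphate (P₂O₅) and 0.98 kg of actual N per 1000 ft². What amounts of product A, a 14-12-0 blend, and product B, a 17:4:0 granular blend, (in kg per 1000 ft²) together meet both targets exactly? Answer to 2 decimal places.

Per-1000 ft² balance (a = product A, b = product B):
P₂O₅: 0.12·a + 0.04·b = 0.75
N: 0.14·a + 0.17·b = 0.98
From row1: a = (0.75 − 0.04·b) / 0.12.
Into row2: 0.14·(0.75 − 0.04·b)/0.12 + 0.17·b = 0.98 → b = 0.851351, a = 5.96622.

5.97 kg product A, 0.85 kg product B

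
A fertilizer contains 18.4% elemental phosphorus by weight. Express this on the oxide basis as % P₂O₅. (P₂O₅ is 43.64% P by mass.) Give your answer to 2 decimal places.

42.16% P₂O₅

%P₂O₅ = 18.4 / 0.4364 = 42.1632%.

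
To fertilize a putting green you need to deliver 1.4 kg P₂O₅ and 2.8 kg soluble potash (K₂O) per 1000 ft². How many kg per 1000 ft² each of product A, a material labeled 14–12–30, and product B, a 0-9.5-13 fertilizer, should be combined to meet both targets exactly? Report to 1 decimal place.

Let a = kg of product A, b = kg of product B (per 1000 ft²).
P₂O₅: 0.12·a + 0.095·b = 1.4
K₂O: 0.3·a + 0.13·b = 2.8
Eliminate b: (row1) − 0.095/0.13·(row2) → -0.0992308·a = -0.646154, so a = 6.51163.
Then b = (2.8 − 0.3·6.51163) / 0.13 = 6.51163.

6.5 kg product A, 6.5 kg product B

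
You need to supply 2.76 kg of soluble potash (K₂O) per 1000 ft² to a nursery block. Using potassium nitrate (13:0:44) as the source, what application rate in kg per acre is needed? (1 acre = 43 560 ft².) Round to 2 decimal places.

273.24 kg of product per acre

Product per 1000 ft² = 2.76 / 44% = 6.27273 kg.
Convert to per acre: 6.27273 × 43.56 = 273.24 kg.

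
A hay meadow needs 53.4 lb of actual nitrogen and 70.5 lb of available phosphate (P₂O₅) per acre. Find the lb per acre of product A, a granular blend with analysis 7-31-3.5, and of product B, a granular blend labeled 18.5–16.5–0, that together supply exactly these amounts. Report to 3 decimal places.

Let a = lb of product A, b = lb of product B (per acre).
N: 0.07·a + 0.185·b = 53.4
P₂O₅: 0.31·a + 0.165·b = 70.5
Eliminate b: (row1) − 0.185/0.165·(row2) → -0.277576·a = -25.6455, so a = 92.3908.
Then b = (70.5 − 0.31·92.3908) / 0.165 = 253.68996.

92.391 lb product A, 253.690 lb product B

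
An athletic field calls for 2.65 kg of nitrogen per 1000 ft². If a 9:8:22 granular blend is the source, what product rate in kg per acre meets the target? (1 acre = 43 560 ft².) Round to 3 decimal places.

1282.600 kg of product per acre

Product per 1000 ft² = 2.65 / 9% = 29.4444 kg.
Convert to per acre: 29.4444 × 43.56 = 1282.6 kg.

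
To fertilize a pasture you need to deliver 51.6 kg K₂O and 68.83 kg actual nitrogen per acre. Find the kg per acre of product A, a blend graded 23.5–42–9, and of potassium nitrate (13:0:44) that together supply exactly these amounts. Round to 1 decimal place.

With a, b = kg per acre of product A and potassium nitrate:
K₂O: 0.09·a + 0.44·b = 51.6
N: 0.235·a + 0.13·b = 68.83
From row1: a = (51.6 − 0.44·b) / 0.09.
Into row2: 0.235·(51.6 − 0.44·b)/0.09 + 0.13·b = 68.83 → b = 64.6816, a = 257.112.

257.1 kg product A, 64.7 kg potassium nitrate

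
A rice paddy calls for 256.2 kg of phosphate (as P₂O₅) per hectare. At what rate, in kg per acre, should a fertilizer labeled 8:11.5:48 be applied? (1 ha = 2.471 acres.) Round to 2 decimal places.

Product per hectare = 256.2 / 11.5% = 2227.83 kg.
Convert to per acre: 2227.83 × 0.404694 = 901.589 kg.

901.59 kg of product per acre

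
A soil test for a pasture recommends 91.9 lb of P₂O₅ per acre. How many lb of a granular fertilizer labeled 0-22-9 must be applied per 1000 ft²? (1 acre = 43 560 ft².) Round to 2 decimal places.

9.59 lb of product per thousand sq ft

Product per acre = 91.9 / 22% = 417.727 lb.
Convert to per 1000 ft²: 417.727 × 0.0229568 = 9.5897 lb.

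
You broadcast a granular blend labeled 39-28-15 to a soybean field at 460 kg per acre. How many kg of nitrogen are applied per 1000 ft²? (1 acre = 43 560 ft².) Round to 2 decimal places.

4.12 kg N per thousand sq ft

nitrogen per acre = 460 × 39% = 179.4 kg.
Convert to per 1000 ft²: 179.4 × 0.0229568 = 4.11846 kg.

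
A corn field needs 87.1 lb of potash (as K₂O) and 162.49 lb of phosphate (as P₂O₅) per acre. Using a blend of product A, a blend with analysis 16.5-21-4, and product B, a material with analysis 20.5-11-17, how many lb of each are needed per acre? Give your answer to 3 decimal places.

Let a = lb of product A, b = lb of product B (per acre).
K₂O: 0.04·a + 0.17·b = 87.1
P₂O₅: 0.21·a + 0.11·b = 162.49
Eliminate a: (row1) − 0.04/0.21·(row2) → 0.149048·b = 56.1495, so b = 376.72204.
Back-substitute: a = (87.1 − 0.17·376.72204) / 0.04 = 576.4313.

576.431 lb product A, 376.722 lb product B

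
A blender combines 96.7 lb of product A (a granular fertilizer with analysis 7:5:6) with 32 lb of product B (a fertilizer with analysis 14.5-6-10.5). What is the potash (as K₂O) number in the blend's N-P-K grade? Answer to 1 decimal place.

7.1% K₂O

Total mass = 96.7 + 32 = 128.7 lb.
K₂O mass = 6%×96.7 + 10.5%×32 = 9.162 lb.
% K₂O = 9.162 / 128.7 = 7.11888%.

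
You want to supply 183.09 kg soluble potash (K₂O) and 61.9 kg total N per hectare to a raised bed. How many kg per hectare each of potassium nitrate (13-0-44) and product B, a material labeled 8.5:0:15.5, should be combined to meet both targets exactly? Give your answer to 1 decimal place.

Per-hectare balance (a = potassium nitrate, b = product B):
K₂O: 0.44·a + 0.155·b = 183.09
N: 0.13·a + 0.085·b = 61.9
Eliminate b: (row1) − 0.155/0.085·(row2) → 0.202941·a = 70.2135, so a = 345.98.
Then b = (61.9 − 0.13·345.98) / 0.085 = 199.09.

346.0 kg potassium nitrate, 199.1 kg product B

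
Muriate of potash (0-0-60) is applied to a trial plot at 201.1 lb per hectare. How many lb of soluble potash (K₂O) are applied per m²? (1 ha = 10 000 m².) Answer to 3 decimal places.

0.012 lb K₂O per sq m

K₂O per hectare = 201.1 × 60% = 120.66 lb.
Convert to per m²: 120.66 × 0.0001 = 0.012066 lb.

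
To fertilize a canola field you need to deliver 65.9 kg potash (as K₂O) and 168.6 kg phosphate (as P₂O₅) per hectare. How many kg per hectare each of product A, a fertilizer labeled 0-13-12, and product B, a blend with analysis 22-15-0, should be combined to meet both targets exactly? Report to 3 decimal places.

With a, b = kg per hectare of product A and product B:
K₂O: 0.12·a + 0·b = 65.9
P₂O₅: 0.13·a + 0.15·b = 168.6
Solving simultaneously: a = 549.1667, b = 648.0556.

549.167 kg product A, 648.056 kg product B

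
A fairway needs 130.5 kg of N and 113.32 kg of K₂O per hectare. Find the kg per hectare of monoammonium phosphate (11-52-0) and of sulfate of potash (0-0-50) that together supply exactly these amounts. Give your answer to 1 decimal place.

Let a = kg of monoammonium phosphate, b = kg of sulfate of potash (per hectare).
N: 0.11·a + 0·b = 130.5
K₂O: 0·a + 0.5·b = 113.32
Solving simultaneously: a = 1186.36, b = 226.64.

1186.4 kg monoammonium phosphate, 226.6 kg sulfate of potash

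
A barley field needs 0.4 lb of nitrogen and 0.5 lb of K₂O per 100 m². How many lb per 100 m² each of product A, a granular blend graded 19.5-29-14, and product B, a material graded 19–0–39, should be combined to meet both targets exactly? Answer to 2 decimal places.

With a, b = lb per 100 m² of product A and product B:
N: 0.195·a + 0.19·b = 0.4
K₂O: 0.14·a + 0.39·b = 0.5
Solving simultaneously: a = 1.23357, b = 0.839232.

1.23 lb product A, 0.84 lb product B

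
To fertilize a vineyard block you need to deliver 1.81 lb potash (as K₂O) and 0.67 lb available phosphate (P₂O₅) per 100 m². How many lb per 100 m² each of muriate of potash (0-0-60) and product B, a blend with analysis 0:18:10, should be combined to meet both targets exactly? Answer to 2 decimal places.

Per-100 m² balance (a = muriate of potash, b = product B):
K₂O: 0.6·a + 0.1·b = 1.81
P₂O₅: 0·a + 0.18·b = 0.67
Solving simultaneously: a = 2.3963, b = 3.72222.

2.40 lb muriate of potash, 3.72 lb product B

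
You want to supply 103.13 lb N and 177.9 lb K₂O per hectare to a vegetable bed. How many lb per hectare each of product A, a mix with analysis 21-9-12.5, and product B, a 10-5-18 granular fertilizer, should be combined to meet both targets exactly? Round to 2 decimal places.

30.57 lb product A, 967.10 lb product B

Per-hectare balance (a = product A, b = product B):
N: 0.21·a + 0.1·b = 103.13
K₂O: 0.125·a + 0.18·b = 177.9
From row1: a = (103.13 − 0.1·b) / 0.21.
Into row2: 0.125·(103.13 − 0.1·b)/0.21 + 0.18·b = 177.9 → b = 967.1047, a = 30.5692.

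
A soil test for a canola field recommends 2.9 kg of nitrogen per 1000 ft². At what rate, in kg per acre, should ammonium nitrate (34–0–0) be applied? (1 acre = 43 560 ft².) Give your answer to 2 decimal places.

371.54 kg of product per acre

Product per 1000 ft² = 2.9 / 34% = 8.52941 kg.
Convert to per acre: 8.52941 × 43.56 = 371.541 kg.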